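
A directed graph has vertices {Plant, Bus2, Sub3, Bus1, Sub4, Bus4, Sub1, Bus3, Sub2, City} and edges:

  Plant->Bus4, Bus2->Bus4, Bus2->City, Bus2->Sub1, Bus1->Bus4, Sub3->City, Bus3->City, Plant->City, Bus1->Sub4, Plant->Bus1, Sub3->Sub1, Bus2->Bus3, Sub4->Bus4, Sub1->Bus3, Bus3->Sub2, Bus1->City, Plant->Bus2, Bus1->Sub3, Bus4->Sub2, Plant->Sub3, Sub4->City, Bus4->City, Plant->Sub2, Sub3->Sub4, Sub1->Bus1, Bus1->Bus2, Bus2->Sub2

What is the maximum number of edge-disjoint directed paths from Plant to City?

Assign every edge capacity 1; by Menger, the answer equals the max flow.
Path Plant→City (+1); total 1.
Path Plant→Bus2→City (+1); total 2.
Path Plant→Sub3→City (+1); total 3.
Path Plant→Bus1→City (+1); total 4.
Path Plant→Bus4→City (+1); total 5.
No residual Plant→City path; max flow = 5.
Certifying cut of size 5: {Plant→Bus1, Plant→Bus2, Plant→Bus4, Plant→City, Plant→Sub3}.

5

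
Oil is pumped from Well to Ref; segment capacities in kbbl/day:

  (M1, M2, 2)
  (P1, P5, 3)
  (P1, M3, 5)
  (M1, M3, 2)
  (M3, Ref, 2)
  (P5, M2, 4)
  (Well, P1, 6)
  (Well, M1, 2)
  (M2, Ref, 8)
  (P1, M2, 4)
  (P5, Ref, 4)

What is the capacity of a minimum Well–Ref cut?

8

Augment Well→M1→M3→Ref: bottleneck 2, flow now 2.
Augment Well→P1→P5→Ref: bottleneck 3, flow now 5.
Augment Well→P1→M2→Ref: bottleneck 3, flow now 8.
No augmenting path remains; maximum flow = 8.
By max-flow min-cut, the minimum cut capacity equals the max flow.
In the residual graph, reachable from Well: {Well}.
Min-cut edges: Well→M1 (2), Well→P1 (6); capacity 2 + 6 = 8.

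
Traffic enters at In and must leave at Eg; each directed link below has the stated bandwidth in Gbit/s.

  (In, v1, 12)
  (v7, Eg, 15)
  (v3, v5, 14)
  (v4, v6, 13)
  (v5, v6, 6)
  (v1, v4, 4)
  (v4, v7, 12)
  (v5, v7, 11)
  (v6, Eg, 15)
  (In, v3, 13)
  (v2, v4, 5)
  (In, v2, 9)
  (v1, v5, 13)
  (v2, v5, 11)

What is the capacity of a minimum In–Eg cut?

Augment In→v1→v4→v6→Eg: bottleneck 4, flow now 4.
Augment In→v1→v5→v6→Eg: bottleneck 6, flow now 10.
Augment In→v1→v5→v7→Eg: bottleneck 2, flow now 12.
Augment In→v2→v4→v6→Eg: bottleneck 5, flow now 17.
Augment In→v2→v5→v7→Eg: bottleneck 4, flow now 21.
Augment In→v3→v5→v7→Eg: bottleneck 5, flow now 26.
No augmenting path remains; maximum flow = 26.
By max-flow min-cut, the minimum cut capacity equals the max flow.
In the residual graph, reachable from In: {In, v1, v2, v3, v5}.
Min-cut edges: v1→v4 (4), v2→v4 (5), v5→v6 (6), v5→v7 (11); capacity 4 + 5 + 6 + 11 = 26.

26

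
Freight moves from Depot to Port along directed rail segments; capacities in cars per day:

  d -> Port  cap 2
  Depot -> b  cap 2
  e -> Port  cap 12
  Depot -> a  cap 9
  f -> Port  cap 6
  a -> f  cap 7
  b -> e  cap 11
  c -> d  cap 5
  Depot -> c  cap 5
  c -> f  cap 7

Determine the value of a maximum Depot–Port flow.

Augment Depot→a→f→Port: bottleneck 6, flow now 6.
Augment Depot→b→e→Port: bottleneck 2, flow now 8.
Augment Depot→c→d→Port: bottleneck 2, flow now 10.
No augmenting path remains; maximum flow = 10.
In the residual graph, reachable from Depot: {Depot, a, c, d, f}.
Min-cut edges: Depot→b (2), d→Port (2), f→Port (6); capacity 2 + 2 + 6 = 10.
This cut is saturated, so no flow can exceed 10.

10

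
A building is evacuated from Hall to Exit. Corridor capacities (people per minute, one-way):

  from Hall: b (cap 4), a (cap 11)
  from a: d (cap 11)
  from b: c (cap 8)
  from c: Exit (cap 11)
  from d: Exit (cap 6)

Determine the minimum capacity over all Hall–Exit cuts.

Augment Hall→a→d→Exit: bottleneck 6, flow now 6.
Augment Hall→b→c→Exit: bottleneck 4, flow now 10.
No augmenting path remains; maximum flow = 10.
By max-flow min-cut, the minimum cut capacity equals the max flow.
In the residual graph, reachable from Hall: {Hall, a, d}.
Min-cut edges: Hall→b (4), d→Exit (6); capacity 4 + 6 = 10.

10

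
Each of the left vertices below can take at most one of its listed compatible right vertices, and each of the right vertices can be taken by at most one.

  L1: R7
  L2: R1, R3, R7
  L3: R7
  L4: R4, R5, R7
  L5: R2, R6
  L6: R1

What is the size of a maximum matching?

5

Unit-capacity flow: source→left, listed edges, right→sink; max matching = max flow.
Augmenting path L1→R7 (+1); matched 1.
Augmenting path L2→R1 (+1); matched 2.
Augmenting path L4→R4 (+1); matched 3.
Augmenting path L5→R2 (+1); matched 4.
Augmenting path L6→R1→L2→R3 (+1); matched 5.
No augmenting path remains; maximum matching = 5.
König certificate: {L2, L4, L5, L6, R7} is a vertex cover of size 5 (every listed pair touches it), so no matching can be larger.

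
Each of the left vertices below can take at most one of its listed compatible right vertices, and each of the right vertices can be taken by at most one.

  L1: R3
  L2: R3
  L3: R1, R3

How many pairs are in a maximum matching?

Unit-capacity flow: source→left, listed edges, right→sink; max matching = max flow.
Augmenting path L1→R3 (+1); matched 1.
Augmenting path L3→R1 (+1); matched 2.
No augmenting path remains; maximum matching = 2.
König certificate: {L3, R3} is a vertex cover of size 2 (every listed pair touches it), so no matching can be larger.

2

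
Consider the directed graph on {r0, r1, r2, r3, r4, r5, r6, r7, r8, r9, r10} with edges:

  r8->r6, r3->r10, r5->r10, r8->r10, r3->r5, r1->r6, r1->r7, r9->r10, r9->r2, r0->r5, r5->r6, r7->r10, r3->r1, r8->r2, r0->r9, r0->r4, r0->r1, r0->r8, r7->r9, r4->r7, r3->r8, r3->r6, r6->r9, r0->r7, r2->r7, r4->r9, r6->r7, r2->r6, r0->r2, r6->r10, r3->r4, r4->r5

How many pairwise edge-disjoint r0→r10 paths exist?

5

Assign every edge capacity 1; by Menger, the answer equals the max flow.
Path r0→r5→r10 (+1); total 1.
Path r0→r7→r10 (+1); total 2.
Path r0→r8→r10 (+1); total 3.
Path r0→r9→r10 (+1); total 4.
Path r0→r1→r6→r10 (+1); total 5.
No residual r0→r10 path; max flow = 5.
Certifying cut of size 5: {r0→r8, r5→r10, r6→r10, r7→r10, r9→r10}.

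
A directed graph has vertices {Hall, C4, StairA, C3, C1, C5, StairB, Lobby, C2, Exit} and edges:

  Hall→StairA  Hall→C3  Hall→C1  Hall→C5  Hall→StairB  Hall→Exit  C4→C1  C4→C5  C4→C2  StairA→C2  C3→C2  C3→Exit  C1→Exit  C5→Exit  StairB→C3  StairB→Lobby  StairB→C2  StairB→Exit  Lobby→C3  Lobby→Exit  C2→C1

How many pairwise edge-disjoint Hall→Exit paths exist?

5

Assign every edge capacity 1; by Menger, the answer equals the max flow.
Path Hall→Exit (+1); total 1.
Path Hall→C3→Exit (+1); total 2.
Path Hall→C1→Exit (+1); total 3.
Path Hall→C5→Exit (+1); total 4.
Path Hall→StairB→Exit (+1); total 5.
No residual Hall→Exit path; max flow = 5.
Certifying cut of size 5: {C1→Exit, Hall→C3, Hall→C5, Hall→Exit, Hall→StairB}.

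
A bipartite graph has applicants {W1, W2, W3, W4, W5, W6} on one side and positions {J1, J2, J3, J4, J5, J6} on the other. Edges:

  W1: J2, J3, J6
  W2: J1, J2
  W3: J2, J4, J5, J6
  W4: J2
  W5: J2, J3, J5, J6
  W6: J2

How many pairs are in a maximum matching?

5

Unit-capacity flow: source→left, listed edges, right→sink; max matching = max flow.
Augmenting path W1→J2 (+1); matched 1.
Augmenting path W2→J1 (+1); matched 2.
Augmenting path W3→J4 (+1); matched 3.
Augmenting path W5→J3 (+1); matched 4.
Augmenting path W4→J2→W1→J6 (+1); matched 5.
No augmenting path remains; maximum matching = 5.
König certificate: {W1, W2, W3, W5, J2} is a vertex cover of size 5 (every listed pair touches it), so no matching can be larger.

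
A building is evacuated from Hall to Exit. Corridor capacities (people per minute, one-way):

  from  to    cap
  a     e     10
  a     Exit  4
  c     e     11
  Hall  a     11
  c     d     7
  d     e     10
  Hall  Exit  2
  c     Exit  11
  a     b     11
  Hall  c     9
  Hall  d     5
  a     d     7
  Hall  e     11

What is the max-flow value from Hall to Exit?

15

Augment Hall→Exit: bottleneck 2, flow now 2.
Augment Hall→a→Exit: bottleneck 4, flow now 6.
Augment Hall→c→Exit: bottleneck 9, flow now 15.
No augmenting path remains; maximum flow = 15.
In the residual graph, reachable from Hall: {Hall, a, b, d, e}.
Min-cut edges: Hall→c (9), Hall→Exit (2), a→Exit (4); capacity 9 + 2 + 4 = 15.
This cut is saturated, so no flow can exceed 15.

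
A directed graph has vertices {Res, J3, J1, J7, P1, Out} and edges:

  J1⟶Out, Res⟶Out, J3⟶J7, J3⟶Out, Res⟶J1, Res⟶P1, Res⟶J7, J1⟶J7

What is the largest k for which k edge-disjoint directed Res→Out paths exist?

2

Assign every edge capacity 1; by Menger, the answer equals the max flow.
Path Res→Out (+1); total 1.
Path Res→J1→Out (+1); total 2.
No residual Res→Out path; max flow = 2.
Certifying cut of size 2: {Res→J1, Res→Out}.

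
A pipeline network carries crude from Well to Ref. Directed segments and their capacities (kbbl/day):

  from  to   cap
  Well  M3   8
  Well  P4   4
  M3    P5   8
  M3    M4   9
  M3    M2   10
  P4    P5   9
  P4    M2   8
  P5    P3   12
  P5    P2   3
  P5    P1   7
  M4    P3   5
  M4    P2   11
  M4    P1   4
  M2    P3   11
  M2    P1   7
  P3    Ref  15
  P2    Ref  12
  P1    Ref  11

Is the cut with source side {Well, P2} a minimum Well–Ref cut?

No — its capacity is 24, but the minimum cut has capacity 12.

Given cut capacity: 8 + 4 + 12 = 24.
Augment Well→M3→P5→P3→Ref: bottleneck 8, flow now 8.
Augment Well→P4→P5→P3→Ref: bottleneck 4, flow now 12.
No augmenting path remains; maximum flow = 12.
In the residual graph, reachable from Well: {Well}.
Min-cut edges: Well→M3 (8), Well→P4 (4); capacity 8 + 4 = 12.
Cut capacity 24 exceeds the max flow 12, so it is not minimum.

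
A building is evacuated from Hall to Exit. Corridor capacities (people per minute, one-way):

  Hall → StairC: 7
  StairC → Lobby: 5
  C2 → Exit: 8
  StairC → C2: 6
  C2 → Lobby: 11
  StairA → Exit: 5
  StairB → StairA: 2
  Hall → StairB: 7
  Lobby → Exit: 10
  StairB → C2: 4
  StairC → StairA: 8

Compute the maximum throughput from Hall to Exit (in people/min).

Augment Hall→StairB→C2→Exit: bottleneck 4, flow now 4.
Augment Hall→StairB→StairA→Exit: bottleneck 2, flow now 6.
Augment Hall→StairC→C2→Exit: bottleneck 4, flow now 10.
Augment Hall→StairC→Lobby→Exit: bottleneck 3, flow now 13.
No augmenting path remains; maximum flow = 13.
In the residual graph, reachable from Hall: {Hall, StairB}.
Min-cut edges: Hall→StairC (7), StairB→C2 (4), StairB→StairA (2); capacity 7 + 4 + 2 = 13.
This cut is saturated, so no flow can exceed 13.

13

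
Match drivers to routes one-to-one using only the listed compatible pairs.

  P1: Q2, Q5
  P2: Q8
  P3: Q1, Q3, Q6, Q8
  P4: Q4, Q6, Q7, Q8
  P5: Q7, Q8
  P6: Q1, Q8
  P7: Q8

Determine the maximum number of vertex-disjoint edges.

6

Unit-capacity flow: source→left, listed edges, right→sink; max matching = max flow.
Augmenting path P1→Q2 (+1); matched 1.
Augmenting path P2→Q8 (+1); matched 2.
Augmenting path P3→Q1 (+1); matched 3.
Augmenting path P4→Q4 (+1); matched 4.
Augmenting path P5→Q7 (+1); matched 5.
Augmenting path P6→Q1→P3→Q3 (+1); matched 6.
No augmenting path remains; maximum matching = 6.
König certificate: {P1, P3, P4, P5, P6, Q8} is a vertex cover of size 6 (every listed pair touches it), so no matching can be larger.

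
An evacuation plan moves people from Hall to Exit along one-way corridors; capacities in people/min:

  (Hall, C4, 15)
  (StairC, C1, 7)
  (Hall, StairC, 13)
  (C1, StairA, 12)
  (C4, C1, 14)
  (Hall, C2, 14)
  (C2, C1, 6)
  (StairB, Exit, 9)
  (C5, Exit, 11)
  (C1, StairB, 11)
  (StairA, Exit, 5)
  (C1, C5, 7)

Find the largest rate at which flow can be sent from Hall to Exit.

Augment Hall→StairC→C1→StairB→Exit: bottleneck 7, flow now 7.
Augment Hall→C4→C1→StairB→Exit: bottleneck 2, flow now 9.
Augment Hall→C4→C1→StairA→Exit: bottleneck 5, flow now 14.
Augment Hall→C4→C1→C5→Exit: bottleneck 7, flow now 21.
No augmenting path remains; maximum flow = 21.
In the residual graph, reachable from Hall: {Hall, StairC, C4, C2, C1, StairB, StairA}.
Min-cut edges: C1→C5 (7), StairB→Exit (9), StairA→Exit (5); capacity 7 + 9 + 5 = 21.
This cut is saturated, so no flow can exceed 21.

21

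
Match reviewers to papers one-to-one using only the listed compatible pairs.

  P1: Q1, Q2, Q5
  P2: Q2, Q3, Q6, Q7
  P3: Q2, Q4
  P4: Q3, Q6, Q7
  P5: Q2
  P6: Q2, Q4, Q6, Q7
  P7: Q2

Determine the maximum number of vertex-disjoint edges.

6

Unit-capacity flow: source→left, listed edges, right→sink; max matching = max flow.
Augmenting path P1→Q1 (+1); matched 1.
Augmenting path P2→Q2 (+1); matched 2.
Augmenting path P3→Q4 (+1); matched 3.
Augmenting path P4→Q3 (+1); matched 4.
Augmenting path P6→Q6 (+1); matched 5.
Augmenting path P5→Q2→P2→Q7 (+1); matched 6.
No augmenting path remains; maximum matching = 6.
König certificate: {P1, P2, P3, P4, P6, Q2} is a vertex cover of size 6 (every listed pair touches it), so no matching can be larger.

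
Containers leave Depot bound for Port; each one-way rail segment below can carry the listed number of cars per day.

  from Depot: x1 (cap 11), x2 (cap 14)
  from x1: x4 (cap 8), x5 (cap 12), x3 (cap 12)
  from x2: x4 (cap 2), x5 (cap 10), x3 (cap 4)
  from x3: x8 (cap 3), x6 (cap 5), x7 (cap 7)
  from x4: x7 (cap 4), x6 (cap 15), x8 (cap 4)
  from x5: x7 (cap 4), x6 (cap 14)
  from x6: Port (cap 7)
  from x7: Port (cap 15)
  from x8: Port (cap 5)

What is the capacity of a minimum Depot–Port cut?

Augment Depot→x1→x3→x6→Port: bottleneck 5, flow now 5.
Augment Depot→x1→x3→x7→Port: bottleneck 6, flow now 11.
Augment Depot→x2→x3→x7→Port: bottleneck 1, flow now 12.
Augment Depot→x2→x3→x8→Port: bottleneck 3, flow now 15.
Augment Depot→x2→x4→x6→Port: bottleneck 2, flow now 17.
Augment Depot→x2→x5→x7→Port: bottleneck 4, flow now 21.
Augment Depot→x2→x5→x6→x4→x7→Port: bottleneck 2, flow now 23. (uses reverse residual edge)
Augment Depot→x2→x5→x6→x3→x1→x4→x7→Port: bottleneck 2, flow now 25. (uses reverse residual edge)
No augmenting path remains; maximum flow = 25.
By max-flow min-cut, the minimum cut capacity equals the max flow.
In the residual graph, reachable from Depot: {Depot}.
Min-cut edges: Depot→x1 (11), Depot→x2 (14); capacity 11 + 14 = 25.

25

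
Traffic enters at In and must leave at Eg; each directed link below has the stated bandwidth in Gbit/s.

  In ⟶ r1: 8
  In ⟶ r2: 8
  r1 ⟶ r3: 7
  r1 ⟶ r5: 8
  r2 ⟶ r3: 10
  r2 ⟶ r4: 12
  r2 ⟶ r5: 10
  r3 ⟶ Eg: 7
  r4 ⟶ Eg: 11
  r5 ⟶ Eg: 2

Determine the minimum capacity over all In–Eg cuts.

16

Augment In→r1→r3→Eg: bottleneck 7, flow now 7.
Augment In→r1→r5→Eg: bottleneck 1, flow now 8.
Augment In→r2→r4→Eg: bottleneck 8, flow now 16.
No augmenting path remains; maximum flow = 16.
By max-flow min-cut, the minimum cut capacity equals the max flow.
In the residual graph, reachable from In: {In}.
Min-cut edges: In→r1 (8), In→r2 (8); capacity 8 + 8 = 16.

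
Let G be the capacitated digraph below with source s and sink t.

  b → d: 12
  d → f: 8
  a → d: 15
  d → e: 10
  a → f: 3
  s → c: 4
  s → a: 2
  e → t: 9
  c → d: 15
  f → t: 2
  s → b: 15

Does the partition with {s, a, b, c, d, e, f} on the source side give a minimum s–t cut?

Yes — it is a minimum cut (capacity 11).

Given cut capacity: 9 + 2 = 11.
Augment s→a→f→t: bottleneck 2, flow now 2.
Augment s→b→d→e→t: bottleneck 9, flow now 11.
No augmenting path remains; maximum flow = 11.
Cut capacity 11 equals the max flow, so it is a minimum cut.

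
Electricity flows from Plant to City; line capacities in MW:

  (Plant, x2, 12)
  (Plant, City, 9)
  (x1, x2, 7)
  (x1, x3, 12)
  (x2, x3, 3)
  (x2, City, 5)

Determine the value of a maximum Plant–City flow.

14

Augment Plant→City: bottleneck 9, flow now 9.
Augment Plant→x2→City: bottleneck 5, flow now 14.
No augmenting path remains; maximum flow = 14.
In the residual graph, reachable from Plant: {Plant, x2, x3}.
Min-cut edges: Plant→City (9), x2→City (5); capacity 9 + 5 = 14.
This cut is saturated, so no flow can exceed 14.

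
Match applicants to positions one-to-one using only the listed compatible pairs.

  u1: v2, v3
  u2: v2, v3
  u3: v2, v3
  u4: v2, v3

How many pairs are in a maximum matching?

2

Unit-capacity flow: source→left, listed edges, right→sink; max matching = max flow.
Augmenting path u1→v2 (+1); matched 1.
Augmenting path u2→v3 (+1); matched 2.
No augmenting path remains; maximum matching = 2.
König certificate: {v2, v3} is a vertex cover of size 2 (every listed pair touches it), so no matching can be larger.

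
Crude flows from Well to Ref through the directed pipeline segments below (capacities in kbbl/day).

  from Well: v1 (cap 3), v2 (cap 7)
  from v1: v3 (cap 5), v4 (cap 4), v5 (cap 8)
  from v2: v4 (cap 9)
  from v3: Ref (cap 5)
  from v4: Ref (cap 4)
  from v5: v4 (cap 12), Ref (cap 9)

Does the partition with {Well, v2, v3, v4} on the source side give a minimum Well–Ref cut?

Given cut capacity: 3 + 5 + 4 = 12.
Augment Well→v1→v3→Ref: bottleneck 3, flow now 3.
Augment Well→v2→v4→Ref: bottleneck 4, flow now 7.
No augmenting path remains; maximum flow = 7.
In the residual graph, reachable from Well: {Well, v2, v4}.
Min-cut edges: Well→v1 (3), v4→Ref (4); capacity 3 + 4 = 7.
Cut capacity 12 exceeds the max flow 7, so it is not minimum.

No — its capacity is 12, but the minimum cut has capacity 7.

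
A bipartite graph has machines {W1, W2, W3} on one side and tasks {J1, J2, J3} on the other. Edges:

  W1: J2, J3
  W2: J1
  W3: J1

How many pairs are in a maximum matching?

2

Unit-capacity flow: source→left, listed edges, right→sink; max matching = max flow.
Augmenting path W1→J2 (+1); matched 1.
Augmenting path W2→J1 (+1); matched 2.
No augmenting path remains; maximum matching = 2.
König certificate: {W1, J1} is a vertex cover of size 2 (every listed pair touches it), so no matching can be larger.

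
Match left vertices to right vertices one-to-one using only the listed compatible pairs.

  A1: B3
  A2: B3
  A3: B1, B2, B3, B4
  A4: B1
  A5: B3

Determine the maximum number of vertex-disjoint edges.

Unit-capacity flow: source→left, listed edges, right→sink; max matching = max flow.
Augmenting path A1→B3 (+1); matched 1.
Augmenting path A3→B1 (+1); matched 2.
Augmenting path A4→B1→A3→B2 (+1); matched 3.
No augmenting path remains; maximum matching = 3.
König certificate: {A3, A4, B3} is a vertex cover of size 3 (every listed pair touches it), so no matching can be larger.

3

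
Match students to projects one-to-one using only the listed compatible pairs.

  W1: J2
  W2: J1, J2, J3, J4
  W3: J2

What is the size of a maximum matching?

Unit-capacity flow: source→left, listed edges, right→sink; max matching = max flow.
Augmenting path W1→J2 (+1); matched 1.
Augmenting path W2→J1 (+1); matched 2.
No augmenting path remains; maximum matching = 2.
König certificate: {W2, J2} is a vertex cover of size 2 (every listed pair touches it), so no matching can be larger.

2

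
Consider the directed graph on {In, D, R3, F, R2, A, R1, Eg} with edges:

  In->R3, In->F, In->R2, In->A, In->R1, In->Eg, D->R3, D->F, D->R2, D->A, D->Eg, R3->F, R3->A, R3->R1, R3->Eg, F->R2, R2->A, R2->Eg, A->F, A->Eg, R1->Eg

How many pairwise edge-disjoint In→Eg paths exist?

Assign every edge capacity 1; by Menger, the answer equals the max flow.
Path In→Eg (+1); total 1.
Path In→R3→Eg (+1); total 2.
Path In→R2→Eg (+1); total 3.
Path In→A→Eg (+1); total 4.
Path In→R1→Eg (+1); total 5.
No residual In→Eg path; max flow = 5.
Certifying cut of size 5: {A→Eg, In→Eg, In→R1, In→R3, R2→Eg}.

5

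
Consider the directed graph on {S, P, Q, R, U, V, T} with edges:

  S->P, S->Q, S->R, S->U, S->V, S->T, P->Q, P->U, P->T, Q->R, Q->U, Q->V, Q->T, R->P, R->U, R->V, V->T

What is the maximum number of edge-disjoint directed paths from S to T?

4

Assign every edge capacity 1; by Menger, the answer equals the max flow.
Path S→T (+1); total 1.
Path S→P→T (+1); total 2.
Path S→Q→T (+1); total 3.
Path S→V→T (+1); total 4.
No residual S→T path; max flow = 4.
Certifying cut of size 4: {P→T, Q→T, S→T, V→T}.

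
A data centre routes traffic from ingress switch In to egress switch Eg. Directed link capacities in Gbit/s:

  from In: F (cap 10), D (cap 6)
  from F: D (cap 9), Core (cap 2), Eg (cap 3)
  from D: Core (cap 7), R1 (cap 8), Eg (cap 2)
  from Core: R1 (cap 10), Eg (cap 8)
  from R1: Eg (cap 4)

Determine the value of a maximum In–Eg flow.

Augment In→F→Eg: bottleneck 3, flow now 3.
Augment In→D→Eg: bottleneck 2, flow now 5.
Augment In→F→Core→Eg: bottleneck 2, flow now 7.
Augment In→D→Core→Eg: bottleneck 4, flow now 11.
Augment In→F→D→Core→Eg: bottleneck 2, flow now 13.
Augment In→F→D→R1→Eg: bottleneck 3, flow now 16.
No augmenting path remains; maximum flow = 16.
In the residual graph, reachable from In: {In}.
Min-cut edges: In→F (10), In→D (6); capacity 10 + 6 = 16.
This cut is saturated, so no flow can exceed 16.

16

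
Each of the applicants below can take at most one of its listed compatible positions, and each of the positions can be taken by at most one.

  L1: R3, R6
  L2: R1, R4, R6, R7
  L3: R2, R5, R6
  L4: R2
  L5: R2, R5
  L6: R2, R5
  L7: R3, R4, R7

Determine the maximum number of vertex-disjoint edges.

6

Unit-capacity flow: source→left, listed edges, right→sink; max matching = max flow.
Augmenting path L1→R3 (+1); matched 1.
Augmenting path L2→R1 (+1); matched 2.
Augmenting path L3→R2 (+1); matched 3.
Augmenting path L5→R5 (+1); matched 4.
Augmenting path L7→R4 (+1); matched 5.
Augmenting path L4→R2→L3→R6 (+1); matched 6.
No augmenting path remains; maximum matching = 6.
König certificate: {L1, L2, L3, L7, R2, R5} is a vertex cover of size 6 (every listed pair touches it), so no matching can be larger.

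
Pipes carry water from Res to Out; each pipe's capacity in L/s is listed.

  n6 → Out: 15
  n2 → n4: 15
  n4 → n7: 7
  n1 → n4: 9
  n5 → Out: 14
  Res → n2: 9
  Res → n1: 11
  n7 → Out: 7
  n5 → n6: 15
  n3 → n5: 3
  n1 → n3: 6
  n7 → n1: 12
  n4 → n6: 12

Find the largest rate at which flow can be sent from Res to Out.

Augment Res→n1→n3→n5→Out: bottleneck 3, flow now 3.
Augment Res→n1→n4→n6→Out: bottleneck 8, flow now 11.
Augment Res→n2→n4→n6→Out: bottleneck 4, flow now 15.
Augment Res→n2→n4→n7→Out: bottleneck 5, flow now 20.
No augmenting path remains; maximum flow = 20.
In the residual graph, reachable from Res: {Res}.
Min-cut edges: Res→n1 (11), Res→n2 (9); capacity 11 + 9 = 20.
This cut is saturated, so no flow can exceed 20.

20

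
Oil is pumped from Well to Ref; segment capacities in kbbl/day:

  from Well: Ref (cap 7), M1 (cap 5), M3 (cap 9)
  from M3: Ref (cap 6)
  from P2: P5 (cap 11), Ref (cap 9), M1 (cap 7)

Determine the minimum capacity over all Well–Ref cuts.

Augment Well→Ref: bottleneck 7, flow now 7.
Augment Well→M3→Ref: bottleneck 6, flow now 13.
No augmenting path remains; maximum flow = 13.
By max-flow min-cut, the minimum cut capacity equals the max flow.
In the residual graph, reachable from Well: {Well, M3, M1}.
Min-cut edges: Well→Ref (7), M3→Ref (6); capacity 7 + 6 = 13.

13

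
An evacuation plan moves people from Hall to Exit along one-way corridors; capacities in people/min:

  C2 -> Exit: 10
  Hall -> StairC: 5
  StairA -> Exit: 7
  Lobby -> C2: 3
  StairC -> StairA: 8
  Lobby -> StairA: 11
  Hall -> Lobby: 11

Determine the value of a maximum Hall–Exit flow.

Augment Hall→Lobby→StairA→Exit: bottleneck 7, flow now 7.
Augment Hall→Lobby→C2→Exit: bottleneck 3, flow now 10.
No augmenting path remains; maximum flow = 10.
In the residual graph, reachable from Hall: {Hall, Lobby, StairC, StairA}.
Min-cut edges: Lobby→C2 (3), StairA→Exit (7); capacity 3 + 7 = 10.
This cut is saturated, so no flow can exceed 10.

10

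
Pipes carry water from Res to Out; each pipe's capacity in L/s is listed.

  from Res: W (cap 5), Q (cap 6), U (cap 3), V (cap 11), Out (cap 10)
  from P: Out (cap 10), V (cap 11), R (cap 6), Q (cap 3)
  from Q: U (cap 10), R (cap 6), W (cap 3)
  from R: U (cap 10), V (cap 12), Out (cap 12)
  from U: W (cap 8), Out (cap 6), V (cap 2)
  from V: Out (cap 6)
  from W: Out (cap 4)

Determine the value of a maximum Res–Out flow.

Augment Res→Out: bottleneck 10, flow now 10.
Augment Res→U→Out: bottleneck 3, flow now 13.
Augment Res→V→Out: bottleneck 6, flow now 19.
Augment Res→W→Out: bottleneck 4, flow now 23.
Augment Res→Q→R→Out: bottleneck 6, flow now 29.
No augmenting path remains; maximum flow = 29.
In the residual graph, reachable from Res: {Res, V, W}.
Min-cut edges: Res→Q (6), Res→U (3), Res→Out (10), V→Out (6), W→Out (4); capacity 6 + 3 + 10 + 6 + 4 = 29.
This cut is saturated, so no flow can exceed 29.

29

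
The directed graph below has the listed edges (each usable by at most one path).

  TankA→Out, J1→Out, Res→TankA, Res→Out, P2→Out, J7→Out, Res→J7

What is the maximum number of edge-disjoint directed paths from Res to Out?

3

Assign every edge capacity 1; by Menger, the answer equals the max flow.
Path Res→Out (+1); total 1.
Path Res→J7→Out (+1); total 2.
Path Res→TankA→Out (+1); total 3.
No residual Res→Out path; max flow = 3.
Certifying cut of size 3: {Res→J7, Res→Out, Res→TankA}.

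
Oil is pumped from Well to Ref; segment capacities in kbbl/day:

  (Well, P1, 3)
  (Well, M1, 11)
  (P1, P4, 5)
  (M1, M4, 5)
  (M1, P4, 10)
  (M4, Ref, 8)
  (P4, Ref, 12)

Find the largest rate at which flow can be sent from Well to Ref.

Augment Well→P1→P4→Ref: bottleneck 3, flow now 3.
Augment Well→M1→M4→Ref: bottleneck 5, flow now 8.
Augment Well→M1→P4→Ref: bottleneck 6, flow now 14.
No augmenting path remains; maximum flow = 14.
In the residual graph, reachable from Well: {Well}.
Min-cut edges: Well→P1 (3), Well→M1 (11); capacity 3 + 11 = 14.
This cut is saturated, so no flow can exceed 14.

14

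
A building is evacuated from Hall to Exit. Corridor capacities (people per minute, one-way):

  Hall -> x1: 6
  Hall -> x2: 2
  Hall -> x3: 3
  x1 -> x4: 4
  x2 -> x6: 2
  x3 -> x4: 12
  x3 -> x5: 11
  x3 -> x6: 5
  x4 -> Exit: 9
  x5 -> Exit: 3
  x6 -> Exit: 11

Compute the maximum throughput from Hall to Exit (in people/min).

9

Augment Hall→x1→x4→Exit: bottleneck 4, flow now 4.
Augment Hall→x2→x6→Exit: bottleneck 2, flow now 6.
Augment Hall→x3→x4→Exit: bottleneck 3, flow now 9.
No augmenting path remains; maximum flow = 9.
In the residual graph, reachable from Hall: {Hall, x1}.
Min-cut edges: Hall→x2 (2), Hall→x3 (3), x1→x4 (4); capacity 2 + 3 + 4 = 9.
This cut is saturated, so no flow can exceed 9.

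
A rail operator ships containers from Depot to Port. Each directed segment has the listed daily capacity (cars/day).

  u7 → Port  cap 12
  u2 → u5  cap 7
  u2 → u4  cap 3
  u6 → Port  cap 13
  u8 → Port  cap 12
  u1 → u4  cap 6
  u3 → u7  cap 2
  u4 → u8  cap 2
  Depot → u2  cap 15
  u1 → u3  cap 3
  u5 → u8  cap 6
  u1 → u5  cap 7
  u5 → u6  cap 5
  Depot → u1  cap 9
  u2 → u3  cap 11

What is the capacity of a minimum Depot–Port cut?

15

Augment Depot→u1→u3→u7→Port: bottleneck 2, flow now 2.
Augment Depot→u1→u4→u8→Port: bottleneck 2, flow now 4.
Augment Depot→u1→u5→u6→Port: bottleneck 5, flow now 9.
Augment Depot→u2→u5→u8→Port: bottleneck 6, flow now 15.
No augmenting path remains; maximum flow = 15.
By max-flow min-cut, the minimum cut capacity equals the max flow.
In the residual graph, reachable from Depot: {Depot, u1, u2, u3, u4, u5}.
Min-cut edges: u3→u7 (2), u4→u8 (2), u5→u6 (5), u5→u8 (6); capacity 2 + 2 + 5 + 6 = 15.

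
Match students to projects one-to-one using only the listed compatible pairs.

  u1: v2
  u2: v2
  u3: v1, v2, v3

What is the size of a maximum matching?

Unit-capacity flow: source→left, listed edges, right→sink; max matching = max flow.
Augmenting path u1→v2 (+1); matched 1.
Augmenting path u3→v1 (+1); matched 2.
No augmenting path remains; maximum matching = 2.
König certificate: {u3, v2} is a vertex cover of size 2 (every listed pair touches it), so no matching can be larger.

2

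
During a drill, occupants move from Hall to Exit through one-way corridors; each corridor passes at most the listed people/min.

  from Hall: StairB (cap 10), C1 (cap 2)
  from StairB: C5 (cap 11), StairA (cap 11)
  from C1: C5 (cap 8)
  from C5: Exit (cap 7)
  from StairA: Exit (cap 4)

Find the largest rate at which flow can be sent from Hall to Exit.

11

Augment Hall→StairB→C5→Exit: bottleneck 7, flow now 7.
Augment Hall→StairB→StairA→Exit: bottleneck 3, flow now 10.
Augment Hall→C1→C5→StairB→StairA→Exit: bottleneck 1, flow now 11. (uses reverse residual edge)
No augmenting path remains; maximum flow = 11.
In the residual graph, reachable from Hall: {Hall, StairB, C1, C5, StairA}.
Min-cut edges: C5→Exit (7), StairA→Exit (4); capacity 7 + 4 = 11.
This cut is saturated, so no flow can exceed 11.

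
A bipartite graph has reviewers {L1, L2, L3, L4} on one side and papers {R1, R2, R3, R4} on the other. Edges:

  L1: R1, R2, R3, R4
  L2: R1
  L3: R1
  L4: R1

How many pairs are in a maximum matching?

Unit-capacity flow: source→left, listed edges, right→sink; max matching = max flow.
Augmenting path L1→R1 (+1); matched 1.
Augmenting path L2→R1→L1→R2 (+1); matched 2.
No augmenting path remains; maximum matching = 2.
König certificate: {L1, R1} is a vertex cover of size 2 (every listed pair touches it), so no matching can be larger.

2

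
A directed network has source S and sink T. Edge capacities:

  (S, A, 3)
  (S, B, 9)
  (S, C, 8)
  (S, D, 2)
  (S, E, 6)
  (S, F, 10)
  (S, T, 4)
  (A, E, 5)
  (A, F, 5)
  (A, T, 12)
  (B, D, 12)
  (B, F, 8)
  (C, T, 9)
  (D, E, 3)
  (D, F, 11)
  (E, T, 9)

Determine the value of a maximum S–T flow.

Augment S→T: bottleneck 4, flow now 4.
Augment S→A→T: bottleneck 3, flow now 7.
Augment S→C→T: bottleneck 8, flow now 15.
Augment S→E→T: bottleneck 6, flow now 21.
Augment S→D→E→T: bottleneck 2, flow now 23.
Augment S→B→D→E→T: bottleneck 1, flow now 24.
No augmenting path remains; maximum flow = 24.
In the residual graph, reachable from S: {S, B, D, F}.
Min-cut edges: S→A (3), S→C (8), S→E (6), S→T (4), D→E (3); capacity 3 + 8 + 6 + 4 + 3 = 24.
This cut is saturated, so no flow can exceed 24.

24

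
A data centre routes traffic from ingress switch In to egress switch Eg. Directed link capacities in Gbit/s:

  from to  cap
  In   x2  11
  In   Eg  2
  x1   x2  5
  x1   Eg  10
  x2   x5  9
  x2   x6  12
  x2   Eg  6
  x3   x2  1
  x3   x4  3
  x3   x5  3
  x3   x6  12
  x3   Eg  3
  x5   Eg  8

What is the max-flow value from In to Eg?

13

Augment In→Eg: bottleneck 2, flow now 2.
Augment In→x2→Eg: bottleneck 6, flow now 8.
Augment In→x2→x5→Eg: bottleneck 5, flow now 13.
No augmenting path remains; maximum flow = 13.
In the residual graph, reachable from In: {In}.
Min-cut edges: In→x2 (11), In→Eg (2); capacity 11 + 2 = 13.
This cut is saturated, so no flow can exceed 13.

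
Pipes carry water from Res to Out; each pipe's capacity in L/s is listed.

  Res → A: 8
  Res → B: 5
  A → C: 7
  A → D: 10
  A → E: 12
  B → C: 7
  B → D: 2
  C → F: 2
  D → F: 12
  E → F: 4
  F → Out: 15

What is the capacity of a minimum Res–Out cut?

12

Augment Res→A→C→F→Out: bottleneck 2, flow now 2.
Augment Res→A→D→F→Out: bottleneck 6, flow now 8.
Augment Res→B→D→F→Out: bottleneck 2, flow now 10.
Augment Res→B→C→A→D→F→Out: bottleneck 2, flow now 12. (uses reverse residual edge)
No augmenting path remains; maximum flow = 12.
By max-flow min-cut, the minimum cut capacity equals the max flow.
In the residual graph, reachable from Res: {Res, B, C}.
Min-cut edges: Res→A (8), B→D (2), C→F (2); capacity 8 + 2 + 2 = 12.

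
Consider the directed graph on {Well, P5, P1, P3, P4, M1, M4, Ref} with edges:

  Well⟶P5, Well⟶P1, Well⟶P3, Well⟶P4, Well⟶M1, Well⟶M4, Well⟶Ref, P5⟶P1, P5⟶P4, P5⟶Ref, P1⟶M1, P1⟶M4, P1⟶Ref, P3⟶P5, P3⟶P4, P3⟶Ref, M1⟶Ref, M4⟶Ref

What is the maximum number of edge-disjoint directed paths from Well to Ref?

Assign every edge capacity 1; by Menger, the answer equals the max flow.
Path Well→Ref (+1); total 1.
Path Well→P5→Ref (+1); total 2.
Path Well→P1→Ref (+1); total 3.
Path Well→P3→Ref (+1); total 4.
Path Well→M1→Ref (+1); total 5.
Path Well→M4→Ref (+1); total 6.
No residual Well→Ref path; max flow = 6.
Certifying cut of size 6: {Well→M1, Well→M4, Well→P1, Well→P3, Well→P5, Well→Ref}.

6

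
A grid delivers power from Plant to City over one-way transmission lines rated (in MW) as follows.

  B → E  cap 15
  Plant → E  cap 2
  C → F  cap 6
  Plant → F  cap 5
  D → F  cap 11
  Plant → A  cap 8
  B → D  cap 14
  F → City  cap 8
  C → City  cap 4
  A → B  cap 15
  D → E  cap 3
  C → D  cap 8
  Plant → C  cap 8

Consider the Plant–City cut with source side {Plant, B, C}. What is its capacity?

Edges leaving {Plant, B, C}: Plant→A (8), Plant→E (2), Plant→F (5), B→D (14), B→E (15), C→D (8), C→F (6), C→City (4).
Cut capacity = 8 + 2 + 5 + 14 + 15 + 8 + 6 + 4 = 62.

62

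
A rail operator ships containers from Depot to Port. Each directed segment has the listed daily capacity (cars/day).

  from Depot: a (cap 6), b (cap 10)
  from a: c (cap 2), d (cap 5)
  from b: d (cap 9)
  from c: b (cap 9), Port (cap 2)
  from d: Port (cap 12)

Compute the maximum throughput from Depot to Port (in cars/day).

14

Augment Depot→a→c→Port: bottleneck 2, flow now 2.
Augment Depot→a→d→Port: bottleneck 4, flow now 6.
Augment Depot→b→d→Port: bottleneck 8, flow now 14.
No augmenting path remains; maximum flow = 14.
In the residual graph, reachable from Depot: {Depot, a, b, d}.
Min-cut edges: a→c (2), d→Port (12); capacity 2 + 12 = 14.
This cut is saturated, so no flow can exceed 14.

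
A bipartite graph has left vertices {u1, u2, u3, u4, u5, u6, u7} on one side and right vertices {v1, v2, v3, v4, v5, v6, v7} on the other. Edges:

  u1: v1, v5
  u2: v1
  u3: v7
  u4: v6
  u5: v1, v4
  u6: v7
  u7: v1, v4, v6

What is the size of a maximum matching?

Unit-capacity flow: source→left, listed edges, right→sink; max matching = max flow.
Augmenting path u1→v1 (+1); matched 1.
Augmenting path u3→v7 (+1); matched 2.
Augmenting path u4→v6 (+1); matched 3.
Augmenting path u5→v4 (+1); matched 4.
Augmenting path u2→v1→u1→v5 (+1); matched 5.
No augmenting path remains; maximum matching = 5.
König certificate: {u1, v1, v4, v6, v7} is a vertex cover of size 5 (every listed pair touches it), so no matching can be larger.

5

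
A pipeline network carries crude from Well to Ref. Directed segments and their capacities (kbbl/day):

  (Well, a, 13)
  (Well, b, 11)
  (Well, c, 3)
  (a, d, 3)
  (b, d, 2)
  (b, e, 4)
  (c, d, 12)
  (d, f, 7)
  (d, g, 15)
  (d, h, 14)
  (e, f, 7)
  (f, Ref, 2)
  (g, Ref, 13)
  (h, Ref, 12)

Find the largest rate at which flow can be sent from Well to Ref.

Augment Well→a→d→f→Ref: bottleneck 2, flow now 2.
Augment Well→a→d→g→Ref: bottleneck 1, flow now 3.
Augment Well→b→d→g→Ref: bottleneck 2, flow now 5.
Augment Well→c→d→g→Ref: bottleneck 3, flow now 8.
Augment Well→b→e→f→d→g→Ref: bottleneck 2, flow now 10. (uses reverse residual edge)
No augmenting path remains; maximum flow = 10.
In the residual graph, reachable from Well: {Well, a, b, e, f}.
Min-cut edges: Well→c (3), a→d (3), b→d (2), f→Ref (2); capacity 3 + 3 + 2 + 2 = 10.
This cut is saturated, so no flow can exceed 10.

10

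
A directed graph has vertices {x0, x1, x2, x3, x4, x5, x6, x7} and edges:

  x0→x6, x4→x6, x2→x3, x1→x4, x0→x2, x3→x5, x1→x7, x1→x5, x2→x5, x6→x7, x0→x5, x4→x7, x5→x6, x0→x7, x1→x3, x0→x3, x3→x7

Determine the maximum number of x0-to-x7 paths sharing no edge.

Assign every edge capacity 1; by Menger, the answer equals the max flow.
Path x0→x7 (+1); total 1.
Path x0→x3→x7 (+1); total 2.
Path x0→x6→x7 (+1); total 3.
No residual x0→x7 path; max flow = 3.
Certifying cut of size 3: {x0→x7, x3→x7, x6→x7}.

3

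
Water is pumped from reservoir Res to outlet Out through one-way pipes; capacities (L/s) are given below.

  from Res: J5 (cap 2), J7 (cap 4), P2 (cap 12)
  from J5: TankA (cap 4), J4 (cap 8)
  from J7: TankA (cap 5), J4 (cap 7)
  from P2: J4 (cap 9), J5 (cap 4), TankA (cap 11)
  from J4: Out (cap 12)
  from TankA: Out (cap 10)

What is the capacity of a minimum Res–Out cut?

Augment Res→J5→J4→Out: bottleneck 2, flow now 2.
Augment Res→J7→J4→Out: bottleneck 4, flow now 6.
Augment Res→P2→J4→Out: bottleneck 6, flow now 12.
Augment Res→P2→TankA→Out: bottleneck 6, flow now 18.
No augmenting path remains; maximum flow = 18.
By max-flow min-cut, the minimum cut capacity equals the max flow.
In the residual graph, reachable from Res: {Res}.
Min-cut edges: Res→J5 (2), Res→J7 (4), Res→P2 (12); capacity 2 + 4 + 12 = 18.

18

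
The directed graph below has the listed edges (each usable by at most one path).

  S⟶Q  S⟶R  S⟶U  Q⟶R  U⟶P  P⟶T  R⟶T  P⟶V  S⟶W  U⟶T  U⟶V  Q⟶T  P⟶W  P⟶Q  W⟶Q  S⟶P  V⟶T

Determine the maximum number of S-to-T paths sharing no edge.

4

Assign every edge capacity 1; by Menger, the answer equals the max flow.
Path S→P→T (+1); total 1.
Path S→Q→T (+1); total 2.
Path S→R→T (+1); total 3.
Path S→U→T (+1); total 4.
No residual S→T path; max flow = 4.
Certifying cut of size 4: {Q→T, R→T, S→P, S→U}.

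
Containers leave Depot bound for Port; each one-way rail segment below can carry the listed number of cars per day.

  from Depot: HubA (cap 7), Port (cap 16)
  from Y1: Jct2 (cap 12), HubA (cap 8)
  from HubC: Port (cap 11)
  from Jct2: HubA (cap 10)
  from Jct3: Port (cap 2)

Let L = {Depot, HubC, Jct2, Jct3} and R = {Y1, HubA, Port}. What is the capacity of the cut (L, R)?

46

Edges leaving {Depot, HubC, Jct2, Jct3}: Depot→HubA (7), Depot→Port (16), HubC→Port (11), Jct2→HubA (10), Jct3→Port (2).
Cut capacity = 7 + 16 + 11 + 10 + 2 = 46.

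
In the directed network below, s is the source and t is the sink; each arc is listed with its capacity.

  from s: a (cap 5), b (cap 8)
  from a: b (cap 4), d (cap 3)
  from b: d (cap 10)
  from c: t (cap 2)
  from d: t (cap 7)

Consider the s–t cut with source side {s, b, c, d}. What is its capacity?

Edges leaving {s, b, c, d}: s→a (5), c→t (2), d→t (7).
Cut capacity = 5 + 2 + 7 = 14.

14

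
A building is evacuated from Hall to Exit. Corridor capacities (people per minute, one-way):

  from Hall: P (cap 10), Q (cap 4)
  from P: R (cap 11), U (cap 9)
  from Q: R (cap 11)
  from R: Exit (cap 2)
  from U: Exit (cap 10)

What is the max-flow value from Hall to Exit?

11

Augment Hall→P→R→Exit: bottleneck 2, flow now 2.
Augment Hall→P→U→Exit: bottleneck 8, flow now 10.
Augment Hall→Q→R→P→U→Exit: bottleneck 1, flow now 11. (uses reverse residual edge)
No augmenting path remains; maximum flow = 11.
In the residual graph, reachable from Hall: {Hall, P, Q, R}.
Min-cut edges: P→U (9), R→Exit (2); capacity 9 + 2 = 11.
This cut is saturated, so no flow can exceed 11.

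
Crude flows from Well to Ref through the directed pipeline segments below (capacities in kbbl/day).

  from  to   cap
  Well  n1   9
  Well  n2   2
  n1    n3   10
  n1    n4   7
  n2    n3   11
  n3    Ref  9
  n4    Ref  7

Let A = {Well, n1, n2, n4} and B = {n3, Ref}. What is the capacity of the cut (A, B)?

Edges leaving {Well, n1, n2, n4}: n1→n3 (10), n2→n3 (11), n4→Ref (7).
Cut capacity = 10 + 11 + 7 = 28.

28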